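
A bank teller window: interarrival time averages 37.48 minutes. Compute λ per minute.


λ = 1/(interarrival time) in consistent units.
1 minute = 1 min, so λ = 1/37.48 = 0.02668 per minute

Final: 0.02668 /min


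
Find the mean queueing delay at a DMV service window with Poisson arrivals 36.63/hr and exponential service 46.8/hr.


ρ = 36.63/46.8 = 0.7827
Wq = ρ/(μ−λ) = 0.7827/(46.8 − 36.63) = 0.7827/10.17 = 0.07696 hr

Final: 0.07696 hr


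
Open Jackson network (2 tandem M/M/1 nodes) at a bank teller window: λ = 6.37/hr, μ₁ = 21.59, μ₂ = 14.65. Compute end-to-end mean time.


Each node sees arrival rate λ = 6.37/hr (tandem ⇒ throughput preserved).
W₁ = 1/(μ₁−λ) = 1/(21.59−6.37) = 0.06570 hr
W₂ = 1/(μ₂−λ) = 1/(14.65−6.37) = 0.12077 hr
W_total = W₁ + W₂ = 0.06570 + 0.12077 = 0.18648 hr

Final: 0.18648 hr


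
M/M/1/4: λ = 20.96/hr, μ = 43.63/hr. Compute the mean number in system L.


ρ = 20.96/43.63 = 0.4804
L = ρ[1 − (K+1)ρ^K + Kρ^(K+1)] / [(1−ρ)(1−ρ^(K+1))]
Numerator: 0.4804·(1 − 5·0.053263 + 4·0.025588) = 0.401635
Denominator: (0.5196)·(0.974412) = 0.506301
L = 0.401635/0.506301 = 0.7933

Final: 0.7933


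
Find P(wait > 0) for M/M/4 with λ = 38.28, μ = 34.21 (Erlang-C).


a = λ/μ = 1.1190; ρ = a/4 = 0.2797
P₀ = 0.325815 (from M/M/c formula)
C(c,a) = [a^c/(c!(1−ρ))]·P₀ = [1.56774/(24·0.7203)]·0.325815
= 0.09069·0.325815 = 0.029549

Final: 0.029549


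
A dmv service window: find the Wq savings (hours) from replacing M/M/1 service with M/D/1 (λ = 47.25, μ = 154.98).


ρ = 47.25/154.98 = 0.3049
Wq(M/M/1) = ρ/(μ−λ) = 0.3049/107.73 = 0.002830 hr
Wq(M/D/1) = ρ/(2(μ−λ)) = 0.001415 hr
Savings = 0.002830 − 0.001415 = 0.001415 hr

Final: 0.001415 hr


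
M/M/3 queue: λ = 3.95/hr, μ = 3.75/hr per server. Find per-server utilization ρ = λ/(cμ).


ρ = λ/(cμ) = 3.95/(3·3.75) = 3.95/11.25 = 0.3511

Final: 0.3511


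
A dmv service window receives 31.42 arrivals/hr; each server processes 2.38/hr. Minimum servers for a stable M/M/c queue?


Stability requires cμ > λ ⇔ c > λ/μ.
λ/μ = 31.42/2.38 = 13.2017
Minimum integer c = ⌊13.2017⌋ + 1 = 14
Check: 14·2.38 = 33.32 > 31.42, while 13·2.38 = 30.94 ≤ 31.42

Final: 14 servers


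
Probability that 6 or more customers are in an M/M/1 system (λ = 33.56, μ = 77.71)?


ρ = 33.56/77.71 = 0.4319
P(N ≥ n) = ρ^n = 0.4319^6 = 0.006487

Final: 0.006487


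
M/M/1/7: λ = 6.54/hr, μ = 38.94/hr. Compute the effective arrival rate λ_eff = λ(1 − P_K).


ρ = 0.1680; P_K = (1−ρ)ρ^7/(1−ρ^8) = 0.000003136
λ_eff = λ(1 − P_K) = 6.54·(1 − 0.000003136) = 6.54·0.999997 = 6.5400 /hr

Final: 6.5400 /hr


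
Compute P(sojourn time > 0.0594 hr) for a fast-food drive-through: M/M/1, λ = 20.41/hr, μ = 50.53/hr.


W ~ Exponential(μ−λ) for M/M/1.
μ − λ = 50.53 − 20.41 = 30.1200
P(W > t) = e^{−(μ−λ)t} = e^{−1.7891} = 0.167106

Final: 0.167106


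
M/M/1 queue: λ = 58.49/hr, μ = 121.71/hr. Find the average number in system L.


ρ = λ/μ = 58.49/121.71 = 0.4806
L = ρ/(1−ρ) = 0.4806/(1 − 0.4806) = 0.4806/0.5194 = 0.9252

Final: 0.9252


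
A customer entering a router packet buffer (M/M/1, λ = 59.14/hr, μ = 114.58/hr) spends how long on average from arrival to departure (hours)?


W = 1/(μ−λ) = 1/(114.58 − 59.14) = 1/55.44 = 0.01804 hr

Final: 0.01804 hr


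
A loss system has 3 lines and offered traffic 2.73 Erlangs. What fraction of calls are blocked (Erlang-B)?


B(c,a) = (a^c/c!) / Σ_{k=0}^{c} a^k/k!
a^3/3! = 3.391069
Σ terms (k=0..3): 1.00000 + 2.73000 + 3.72645 + 3.39107 = 10.847520
B = 3.391069/10.847520 = 0.312612

Final: 0.312612


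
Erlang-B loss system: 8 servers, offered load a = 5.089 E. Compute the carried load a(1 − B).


B(8,5.089) = 0.074273 (Erlang-B)
Carried load = a(1 − B) = 5.089·(1 − 0.074273) = 5.089·0.925727 = 4.7110 E

Final: 4.7110 Erlangs


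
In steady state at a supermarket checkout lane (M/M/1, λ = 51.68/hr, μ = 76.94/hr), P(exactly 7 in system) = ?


ρ = 51.68/76.94 = 0.6717
P_n = (1−ρ)·ρ^n = (1 − 0.6717)·0.6717^7 = 0.3283·0.061687 = 0.020252

Final: 0.020252


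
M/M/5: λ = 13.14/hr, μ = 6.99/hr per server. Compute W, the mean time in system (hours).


a = 1.8798; ρ = 0.3760; P₀ = 0.151800
Lq = P₀·a^c·ρ/(c!(1−ρ)²) = 0.02867
Wq = Lq/λ = 0.02867/13.14 = 0.002182 hr
W = Wq + 1/μ = 0.002182 + 0.14306 = 0.14524 hr

Final: 0.14524 hr


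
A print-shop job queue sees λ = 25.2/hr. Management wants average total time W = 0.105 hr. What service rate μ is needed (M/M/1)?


W = 1/(μ−λ) ⇒ μ − λ = 1/W = 1/0.105 = 9.5238
μ = λ + 1/W = 25.2 + 9.5238 = 34.7238 per hr

Final: 34.7238 /hr


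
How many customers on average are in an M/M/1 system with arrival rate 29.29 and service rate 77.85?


ρ = λ/μ = 29.29/77.85 = 0.3762
L = ρ/(1−ρ) = 0.3762/(1 − 0.3762) = 0.3762/0.6238 = 0.6032

Final: 0.6032


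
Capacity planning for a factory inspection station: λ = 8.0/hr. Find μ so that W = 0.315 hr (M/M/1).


W = 1/(μ−λ) ⇒ μ − λ = 1/W = 1/0.315 = 3.1746
μ = λ + 1/W = 8.0 + 3.1746 = 11.1746 per hr

Final: 11.1746 /hr


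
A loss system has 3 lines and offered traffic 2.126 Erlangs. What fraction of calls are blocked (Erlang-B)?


B(c,a) = (a^c/c!) / Σ_{k=0}^{c} a^k/k!
a^3/3! = 1.601543
Σ terms (k=0..3): 1.00000 + 2.12600 + 2.25994 + 1.60154 = 6.987481
B = 1.601543/6.987481 = 0.229202

Final: 0.229202


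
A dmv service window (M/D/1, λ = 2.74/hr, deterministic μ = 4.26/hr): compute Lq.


ρ = 2.74/4.26 = 0.6432
M/D/1: Lq = ρ²/(2(1−ρ)) = 0.4137/(2·0.3568) = 0.57972

Final: 0.57972


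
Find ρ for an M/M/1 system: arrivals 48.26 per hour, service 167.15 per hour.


ρ = λ/μ = 48.26/167.15 = 0.2887

Final: 0.2887


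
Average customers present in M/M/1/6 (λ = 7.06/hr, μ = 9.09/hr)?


ρ = 7.06/9.09 = 0.7767
L = ρ[1 − (K+1)ρ^K + Kρ^(K+1)] / [(1−ρ)(1−ρ^(K+1))]
Numerator: 0.7767·(1 − 7·0.219505 + 6·0.170485) = 0.377754
Denominator: (0.2233)·(0.829515) = 0.185249
L = 0.377754/0.185249 = 2.0392

Final: 2.0392


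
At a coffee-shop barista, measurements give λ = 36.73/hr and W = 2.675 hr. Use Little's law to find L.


L = λW = 36.73·2.675 = 98.2527

Final: 98.2527


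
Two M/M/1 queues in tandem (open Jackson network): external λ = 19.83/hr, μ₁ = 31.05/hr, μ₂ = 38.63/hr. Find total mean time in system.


Each node sees arrival rate λ = 19.83/hr (tandem ⇒ throughput preserved).
W₁ = 1/(μ₁−λ) = 1/(31.05−19.83) = 0.08913 hr
W₂ = 1/(μ₂−λ) = 1/(38.63−19.83) = 0.05319 hr
W_total = W₁ + W₂ = 0.08913 + 0.05319 = 0.14232 hr

Final: 0.14232 hr


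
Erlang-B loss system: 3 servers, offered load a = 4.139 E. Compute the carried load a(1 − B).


B(3,4.139) = 0.463034 (Erlang-B)
Carried load = a(1 − B) = 4.139·(1 − 0.463034) = 4.139·0.536966 = 2.2225 E

Final: 2.2225 Erlangs


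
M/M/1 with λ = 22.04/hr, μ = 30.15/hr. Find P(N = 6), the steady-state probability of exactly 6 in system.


ρ = 22.04/30.15 = 0.7310
P_n = (1−ρ)·ρ^n = (1 − 0.7310)·0.7310^6 = 0.2690·0.152597 = 0.041047

Final: 0.041047


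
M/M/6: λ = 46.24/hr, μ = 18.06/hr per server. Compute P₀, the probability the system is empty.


a = λ/μ = 46.24/18.06 = 2.5604; ρ = a/c = 0.4267
Σ_{k=0}^{5} a^k/k! (terms k=0..5) = 1.00000 + 2.56035 + 3.27771 + 2.79736 + 1.79056 + 0.91689 = 12.34288
Tail: a^6/(6!(1−ρ)) = 281.70884/(720·0.5733) = 0.68250
P₀ = 1/(12.34288 + 0.68250) = 1/13.02539 = 0.076773

Final: 0.076773


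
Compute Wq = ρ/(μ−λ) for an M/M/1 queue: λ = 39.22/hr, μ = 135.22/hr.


ρ = 39.22/135.22 = 0.2900
Wq = ρ/(μ−λ) = 0.2900/(135.22 − 39.22) = 0.2900/96.00 = 0.003021 hr

Final: 0.003021 hr


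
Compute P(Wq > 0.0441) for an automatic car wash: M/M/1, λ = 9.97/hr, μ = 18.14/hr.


ρ = 9.97/18.14 = 0.5496
P(Wq > t) = ρ·e^{−(μ−λ)t} = 0.5496·e^{−0.3603}
= 0.5496·0.697469 = 0.383339

Final: 0.383339


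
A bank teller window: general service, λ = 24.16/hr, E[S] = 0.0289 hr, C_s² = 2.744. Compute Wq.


ρ = λ·E[S] = 24.16·0.0289 = 0.6982
E[S²] = E[S]²(1+C_s²) = 0.0289²·(1+2.744) = 0.003127
Wq = λ·E[S²]/(2(1−ρ)) = 24.16·0.003127/(2·0.3018) = 0.12517 hr

Final: 0.12517 hr


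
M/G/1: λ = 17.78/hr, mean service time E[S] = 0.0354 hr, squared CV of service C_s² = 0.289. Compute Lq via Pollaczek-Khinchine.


ρ = λ·E[S] = 17.78·0.0354 = 0.6294
Lq = ρ²(1+C_s²)/(2(1−ρ)) = 0.3962·(1+0.289)/(2·0.3706)
= 0.3962·1.2890/0.7412 = 0.68897

Final: 0.68897


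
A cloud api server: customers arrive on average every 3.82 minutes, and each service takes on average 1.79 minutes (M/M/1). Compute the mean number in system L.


λ = 60/3.82 = 15.7068 /hr
μ = 60/1.79 = 33.5196 /hr
ρ = λ/μ = 15.7068/33.5196 = 0.4686
L = ρ/(1−ρ) = 0.4686/0.5314 = 0.8818

Final: 0.8818


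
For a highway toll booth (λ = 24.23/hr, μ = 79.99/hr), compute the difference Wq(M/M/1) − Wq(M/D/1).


ρ = 24.23/79.99 = 0.3029
Wq(M/M/1) = ρ/(μ−λ) = 0.3029/55.76 = 0.005432 hr
Wq(M/D/1) = ρ/(2(μ−λ)) = 0.002716 hr
Savings = 0.005432 − 0.002716 = 0.002716 hr

Final: 0.002716 hr


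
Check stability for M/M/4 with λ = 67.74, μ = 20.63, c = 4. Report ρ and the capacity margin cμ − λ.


Total capacity cμ = 4·20.63 = 82.52/hr
ρ = λ/(cμ) = 67.74/82.52 = 0.8209
Stable ⇔ ρ < 1: YES
Spare capacity = cμ − λ = 82.52 − 67.74 = 14.78/hr

Final: ρ = 0.8209; stable; margin = 14.78/hr


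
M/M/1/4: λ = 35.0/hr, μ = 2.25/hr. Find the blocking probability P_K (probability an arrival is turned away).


ρ = λ/μ = 35.0/2.25 = 15.5556
P_K = (1−ρ)ρ^K/(1−ρ^(K+1)) = (-14.5556·58552.049992)/(1 − 910809.666548)
= -852257.616556/-910808.666548 = 0.935715

Final: 0.935715


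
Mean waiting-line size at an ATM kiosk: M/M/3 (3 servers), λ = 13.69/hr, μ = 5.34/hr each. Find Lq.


a = λ/μ = 2.5637; ρ = a/3 = 0.8546
P₀ = 0.038229
Lq = P₀·a^c·ρ / (c!·(1−ρ)²) = 0.038229·16.84948·0.8546/(6·0.02115)
= 4.33694

Final: 4.33694


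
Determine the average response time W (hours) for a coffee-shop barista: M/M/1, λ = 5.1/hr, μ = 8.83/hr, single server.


W = 1/(μ−λ) = 1/(8.83 − 5.1) = 1/3.73 = 0.2681 hr

Final: 0.2681 hr


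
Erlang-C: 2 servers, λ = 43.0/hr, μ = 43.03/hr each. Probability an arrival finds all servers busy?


a = λ/μ = 0.9993; ρ = a/2 = 0.4997
P₀ = 0.333643 (from M/M/c formula)
C(c,a) = [a^c/(c!(1−ρ))]·P₀ = [0.99861/(2·0.5003)]·0.333643
= 0.99791·0.333643 = 0.332946

Final: 0.332946


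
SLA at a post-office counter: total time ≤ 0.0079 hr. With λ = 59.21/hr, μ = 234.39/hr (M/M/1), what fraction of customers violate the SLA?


W ~ Exponential(μ−λ) for M/M/1.
μ − λ = 234.39 − 59.21 = 175.1800
P(W > t) = e^{−(μ−λ)t} = e^{−1.3839} = 0.250594

Final: 0.250594


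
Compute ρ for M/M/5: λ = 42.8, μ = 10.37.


ρ = λ/(cμ) = 42.8/(5·10.37) = 42.8/51.85 = 0.8255

Final: 0.8255


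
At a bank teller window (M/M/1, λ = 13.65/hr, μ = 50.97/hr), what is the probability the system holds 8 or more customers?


ρ = 13.65/50.97 = 0.2678
P(N ≥ n) = ρ^n = 0.2678^8 = 0.00002646

Final: 0.00002646


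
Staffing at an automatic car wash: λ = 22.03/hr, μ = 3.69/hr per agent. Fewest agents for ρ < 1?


Stability requires cμ > λ ⇔ c > λ/μ.
λ/μ = 22.03/3.69 = 5.9702
Minimum integer c = ⌊5.9702⌋ + 1 = 6
Check: 6·3.69 = 22.14 > 22.03, while 5·3.69 = 18.45 ≤ 22.03

Final: 6 servers


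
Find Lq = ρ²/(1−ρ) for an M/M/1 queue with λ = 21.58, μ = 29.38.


ρ = 21.58/29.38 = 0.7345
Lq = ρ²/(1−ρ) = 0.5395/0.2655 = 2.0322

Final: 2.0322


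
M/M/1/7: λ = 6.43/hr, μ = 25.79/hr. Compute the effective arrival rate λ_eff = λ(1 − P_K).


ρ = 0.2493; P_K = (1−ρ)ρ^7/(1−ρ^8) = 0.00004495
λ_eff = λ(1 − P_K) = 6.43·(1 − 0.00004495) = 6.43·0.999955 = 6.4297 /hr

Final: 6.4297 /hr


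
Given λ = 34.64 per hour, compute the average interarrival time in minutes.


Mean interarrival time = 1/λ = 1/34.64 hour = 0.02887 hour
In minutes: 0.02887 × 60 = 1.7321 min

Final: 1.7321 min


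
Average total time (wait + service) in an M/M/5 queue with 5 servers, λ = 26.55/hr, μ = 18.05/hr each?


a = 1.4709; ρ = 0.2942; P₀ = 0.229386
Lq = P₀·a^c·ρ/(c!(1−ρ)²) = 0.007772
Wq = Lq/λ = 0.007772/26.55 = 0.0002927 hr
W = Wq + 1/μ = 0.0002927 + 0.05540 = 0.05569 hr

Final: 0.05569 hr


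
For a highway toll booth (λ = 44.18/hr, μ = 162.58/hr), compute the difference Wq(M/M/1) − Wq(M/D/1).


ρ = 44.18/162.58 = 0.2717
Wq(M/M/1) = ρ/(μ−λ) = 0.2717/118.40 = 0.002295 hr
Wq(M/D/1) = ρ/(2(μ−λ)) = 0.001148 hr
Savings = 0.002295 − 0.001148 = 0.001148 hr

Final: 0.001148 hr


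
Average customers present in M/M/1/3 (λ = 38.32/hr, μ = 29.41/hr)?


ρ = 38.32/29.41 = 1.3030
L = ρ[1 − (K+1)ρ^K + Kρ^(K+1)] / [(1−ρ)(1−ρ^(K+1))]
Numerator: 1.3030·(1 − 4·2.212032 + 3·2.882185) = 1.040318
Denominator: (-0.3030)·(-1.882185) = 0.570223
L = 1.040318/0.570223 = 1.8244

Final: 1.8244


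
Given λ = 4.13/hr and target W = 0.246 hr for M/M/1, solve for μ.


W = 1/(μ−λ) ⇒ μ − λ = 1/W = 1/0.246 = 4.0650
μ = λ + 1/W = 4.13 + 4.0650 = 8.1950 per hr

Final: 8.1950 /hr


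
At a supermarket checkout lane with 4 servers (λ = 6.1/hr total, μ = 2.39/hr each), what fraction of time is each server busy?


ρ = λ/(cμ) = 6.1/(4·2.39) = 6.1/9.56 = 0.6381

Final: 0.6381


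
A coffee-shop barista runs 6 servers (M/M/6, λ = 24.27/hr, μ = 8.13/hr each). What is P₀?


a = λ/μ = 24.27/8.13 = 2.9852; ρ = a/c = 0.4975
Σ_{k=0}^{5} a^k/k! (terms k=0..5) = 1.00000 + 2.98524 + 4.45583 + 4.43391 + 3.30907 + 1.97567 = 18.15971
Tail: a^6/(6!(1−ρ)) = 707.74268/(720·0.5025) = 1.95633
P₀ = 1/(18.15971 + 1.95633) = 1/20.11604 = 0.049712

Final: 0.049712


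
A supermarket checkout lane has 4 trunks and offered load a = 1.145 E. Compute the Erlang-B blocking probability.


B(c,a) = (a^c/c!) / Σ_{k=0}^{c} a^k/k!
a^4/4! = 0.071616
Σ terms (k=0..4): 1.00000 + 1.14500 + 0.65551 + 0.25019 + 0.07162 = 3.122316
B = 0.071616/3.122316 = 0.022937

Final: 0.022937


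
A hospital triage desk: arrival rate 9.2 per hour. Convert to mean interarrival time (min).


Mean interarrival time = 1/λ = 1/9.2 hour = 0.10870 hour
In minutes: 0.10870 × 60 = 6.5217 min

Final: 6.5217 min


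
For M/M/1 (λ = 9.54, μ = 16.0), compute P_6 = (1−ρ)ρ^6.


ρ = 9.54/16.0 = 0.5962
P_n = (1−ρ)·ρ^n = (1 − 0.5962)·0.5962^6 = 0.4038·0.044934 = 0.018142

Final: 0.018142


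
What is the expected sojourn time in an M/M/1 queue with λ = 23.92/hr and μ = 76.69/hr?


W = 1/(μ−λ) = 1/(76.69 − 23.92) = 1/52.77 = 0.01895 hr

Final: 0.01895 hr


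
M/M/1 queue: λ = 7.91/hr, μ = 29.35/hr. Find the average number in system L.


ρ = λ/μ = 7.91/29.35 = 0.2695
L = ρ/(1−ρ) = 0.2695/(1 − 0.2695) = 0.2695/0.7305 = 0.3689

Final: 0.3689


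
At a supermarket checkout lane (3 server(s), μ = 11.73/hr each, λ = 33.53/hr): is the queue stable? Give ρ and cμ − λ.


Total capacity cμ = 3·11.73 = 35.19/hr
ρ = λ/(cμ) = 33.53/35.19 = 0.9528
Stable ⇔ ρ < 1: YES
Spare capacity = cμ − λ = 35.19 − 33.53 = 1.66/hr

Final: ρ = 0.9528; stable; margin = 1.66/hr


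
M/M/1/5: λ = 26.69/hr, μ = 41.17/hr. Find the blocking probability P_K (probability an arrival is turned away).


ρ = λ/μ = 26.69/41.17 = 0.6483
P_K = (1−ρ)ρ^K/(1−ρ^(K+1)) = (0.3517·0.114509)/(1 − 0.074235)
= 0.040274/0.925765 = 0.043504

Final: 0.043504


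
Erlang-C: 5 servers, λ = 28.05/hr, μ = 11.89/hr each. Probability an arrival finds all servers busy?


a = λ/μ = 2.3591; ρ = a/5 = 0.4718
P₀ = 0.092819 (from M/M/c formula)
C(c,a) = [a^c/(c!(1−ρ))]·P₀ = [73.07268/(120·0.5282)]·0.092819
= 1.15291·0.092819 = 0.107012

Final: 0.107012


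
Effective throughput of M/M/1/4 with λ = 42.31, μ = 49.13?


ρ = 0.8612; P_K = (1−ρ)ρ^4/(1−ρ^5) = 0.145067
λ_eff = λ(1 − P_K) = 42.31·(1 − 0.145067) = 42.31·0.854933 = 36.1722 /hr

Final: 36.1722 /hr


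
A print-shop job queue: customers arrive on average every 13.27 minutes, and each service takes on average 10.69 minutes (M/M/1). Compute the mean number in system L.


λ = 60/13.27 = 4.5215 /hr
μ = 60/10.69 = 5.6127 /hr
ρ = λ/μ = 4.5215/5.6127 = 0.8056
L = ρ/(1−ρ) = 0.8056/0.1944 = 4.1434

Final: 4.1434


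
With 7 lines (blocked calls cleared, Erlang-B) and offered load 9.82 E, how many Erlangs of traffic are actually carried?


B(7,9.82) = 0.400922 (Erlang-B)
Carried load = a(1 − B) = 9.82·(1 − 0.400922) = 9.82·0.599078 = 5.8829 E

Final: 5.8829 Erlangs


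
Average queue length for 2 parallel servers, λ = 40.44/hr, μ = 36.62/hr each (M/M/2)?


a = λ/μ = 1.1043; ρ = a/2 = 0.5522
P₀ = 0.288529
Lq = P₀·a^c·ρ / (c!·(1−ρ)²) = 0.288529·1.21951·0.5522/(2·0.20056)
= 0.48435

Final: 0.48435


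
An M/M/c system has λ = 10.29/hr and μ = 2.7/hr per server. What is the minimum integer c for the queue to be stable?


Stability requires cμ > λ ⇔ c > λ/μ.
λ/μ = 10.29/2.7 = 3.8111
Minimum integer c = ⌊3.8111⌋ + 1 = 4
Check: 4·2.7 = 10.80 > 10.29, while 3·2.7 = 8.10 ≤ 10.29

Final: 4 servers


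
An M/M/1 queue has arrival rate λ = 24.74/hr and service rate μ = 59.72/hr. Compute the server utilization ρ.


ρ = λ/μ = 24.74/59.72 = 0.4143

Final: 0.4143


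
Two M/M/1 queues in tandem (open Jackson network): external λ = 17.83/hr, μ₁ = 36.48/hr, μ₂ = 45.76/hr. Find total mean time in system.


Each node sees arrival rate λ = 17.83/hr (tandem ⇒ throughput preserved).
W₁ = 1/(μ₁−λ) = 1/(36.48−17.83) = 0.05362 hr
W₂ = 1/(μ₂−λ) = 1/(45.76−17.83) = 0.03580 hr
W_total = W₁ + W₂ = 0.05362 + 0.03580 = 0.08942 hr

Final: 0.08942 hr


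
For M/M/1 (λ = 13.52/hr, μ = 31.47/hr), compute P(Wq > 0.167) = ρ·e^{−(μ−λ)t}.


ρ = 13.52/31.47 = 0.4296
P(Wq > t) = ρ·e^{−(μ−λ)t} = 0.4296·e^{−2.9977}
= 0.4296·0.049904 = 0.021440

Final: 0.021440


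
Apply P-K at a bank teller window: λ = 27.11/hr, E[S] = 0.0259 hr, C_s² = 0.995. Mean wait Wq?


ρ = λ·E[S] = 27.11·0.0259 = 0.7021
E[S²] = E[S]²(1+C_s²) = 0.0259²·(1+0.995) = 0.001338
Wq = λ·E[S²]/(2(1−ρ)) = 27.11·0.001338/(2·0.2979) = 0.06090 hr

Final: 0.06090 hr


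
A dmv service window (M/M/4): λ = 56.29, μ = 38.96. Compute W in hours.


a = 1.4448; ρ = 0.3612; P₀ = 0.233893
Lq = P₀·a^c·ρ/(c!(1−ρ)²) = 0.03759
Wq = Lq/λ = 0.03759/56.29 = 0.0006678 hr
W = Wq + 1/μ = 0.0006678 + 0.02567 = 0.02634 hr

Final: 0.02634 hr


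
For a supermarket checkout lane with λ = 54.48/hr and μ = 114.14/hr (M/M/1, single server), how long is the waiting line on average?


ρ = 54.48/114.14 = 0.4773
Lq = ρ²/(1−ρ) = 0.2278/0.5227 = 0.4359

Final: 0.4359


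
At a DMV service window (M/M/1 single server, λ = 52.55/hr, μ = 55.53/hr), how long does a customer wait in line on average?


ρ = 52.55/55.53 = 0.9463
Wq = ρ/(μ−λ) = 0.9463/(55.53 − 52.55) = 0.9463/2.98 = 0.3176 hr

Final: 0.3176 hr


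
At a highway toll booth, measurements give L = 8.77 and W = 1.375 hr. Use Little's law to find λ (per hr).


λ = L/W = 8.77/1.375 = 6.3782 /hr

Final: 6.3782 /hr


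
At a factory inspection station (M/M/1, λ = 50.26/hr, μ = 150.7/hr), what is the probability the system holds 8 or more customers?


ρ = 50.26/150.7 = 0.3335
P(N ≥ n) = ρ^n = 0.3335^8 = 0.0001531

Final: 0.0001531


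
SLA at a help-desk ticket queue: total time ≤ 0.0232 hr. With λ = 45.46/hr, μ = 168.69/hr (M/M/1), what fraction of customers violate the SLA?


W ~ Exponential(μ−λ) for M/M/1.
μ − λ = 168.69 − 45.46 = 123.2300
P(W > t) = e^{−(μ−λ)t} = e^{−2.8589} = 0.057330

Final: 0.057330


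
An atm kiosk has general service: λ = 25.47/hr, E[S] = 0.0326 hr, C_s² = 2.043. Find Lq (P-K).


ρ = λ·E[S] = 25.47·0.0326 = 0.8303
Lq = ρ²(1+C_s²)/(2(1−ρ)) = 0.6894·(1+2.043)/(2·0.1697)
= 0.6894·3.0430/0.3394 = 6.18215

Final: 6.18215


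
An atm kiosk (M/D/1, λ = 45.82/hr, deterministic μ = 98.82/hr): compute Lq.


ρ = 45.82/98.82 = 0.4637
M/D/1: Lq = ρ²/(2(1−ρ)) = 0.2150/(2·0.5363) = 0.20043

Final: 0.20043


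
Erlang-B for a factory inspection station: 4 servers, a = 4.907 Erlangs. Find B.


B(c,a) = (a^c/c!) / Σ_{k=0}^{c} a^k/k!
a^4/4! = 24.157556
Σ terms (k=0..4): 1.00000 + 4.90700 + 12.03932 + 19.69232 + 24.15756 = 61.796202
B = 24.157556/61.796202 = 0.390923

Final: 0.390923


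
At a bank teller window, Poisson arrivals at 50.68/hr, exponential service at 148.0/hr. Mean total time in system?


W = 1/(μ−λ) = 1/(148.0 − 50.68) = 1/97.32 = 0.01028 hr

Final: 0.01028 hr


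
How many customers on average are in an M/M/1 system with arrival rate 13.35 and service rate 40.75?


ρ = λ/μ = 13.35/40.75 = 0.3276
L = ρ/(1−ρ) = 0.3276/(1 − 0.3276) = 0.3276/0.6724 = 0.4872

Final: 0.4872


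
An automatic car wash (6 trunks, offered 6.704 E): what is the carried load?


B(6,6.704) = 0.312491 (Erlang-B)
Carried load = a(1 − B) = 6.704·(1 − 0.312491) = 6.704·0.687509 = 4.6091 E

Final: 4.6091 Erlangs


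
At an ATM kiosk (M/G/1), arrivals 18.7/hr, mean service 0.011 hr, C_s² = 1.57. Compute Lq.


ρ = λ·E[S] = 18.7·0.011 = 0.2057
Lq = ρ²(1+C_s²)/(2(1−ρ)) = 0.04231·(1+1.57)/(2·0.7943)
= 0.04231·2.5700/1.5886 = 0.06845

Final: 0.06845


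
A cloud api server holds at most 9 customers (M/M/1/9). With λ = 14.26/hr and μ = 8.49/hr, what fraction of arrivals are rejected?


ρ = λ/μ = 14.26/8.49 = 1.6796
P_K = (1−ρ)ρ^K/(1−ρ^(K+1)) = (-0.6796·106.391398)/(1 − 178.697449)
= -72.306051/-177.697449 = 0.406905

Final: 0.406905


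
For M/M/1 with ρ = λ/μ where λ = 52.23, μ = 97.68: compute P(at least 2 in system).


ρ = 52.23/97.68 = 0.5347
P(N ≥ n) = ρ^n = 0.5347^2 = 0.285910

Final: 0.285910


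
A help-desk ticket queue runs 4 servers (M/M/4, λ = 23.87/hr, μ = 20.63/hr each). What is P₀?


a = λ/μ = 23.87/20.63 = 1.1571; ρ = a/c = 0.2893
Σ_{k=0}^{3} a^k/k! (terms k=0..3) = 1.00000 + 1.15705 + 0.66939 + 0.25817 = 3.08461
Tail: a^4/(4!(1−ρ)) = 1.79231/(24·0.7107) = 0.10507
P₀ = 1/(3.08461 + 0.10507) = 1/3.18968 = 0.313511

Final: 0.313511


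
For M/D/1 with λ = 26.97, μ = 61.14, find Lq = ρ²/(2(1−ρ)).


ρ = 26.97/61.14 = 0.4411
M/D/1: Lq = ρ²/(2(1−ρ)) = 0.1946/(2·0.5589) = 0.17409

Final: 0.17409


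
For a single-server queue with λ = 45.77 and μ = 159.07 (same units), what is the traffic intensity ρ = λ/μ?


ρ = λ/μ = 45.77/159.07 = 0.2877

Final: 0.2877


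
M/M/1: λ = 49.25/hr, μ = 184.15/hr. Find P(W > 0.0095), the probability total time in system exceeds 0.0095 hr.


W ~ Exponential(μ−λ) for M/M/1.
μ − λ = 184.15 − 49.25 = 134.9000
P(W > t) = e^{−(μ−λ)t} = e^{−1.2815} = 0.277607

Final: 0.277607


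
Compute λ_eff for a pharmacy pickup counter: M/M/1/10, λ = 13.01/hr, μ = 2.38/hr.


ρ = 5.4664; P_K = (1−ρ)ρ^10/(1−ρ^11) = 0.817064
λ_eff = λ(1 − P_K) = 13.01·(1 − 0.817064) = 13.01·0.182936 = 2.3800 /hr

Final: 2.3800 /hr


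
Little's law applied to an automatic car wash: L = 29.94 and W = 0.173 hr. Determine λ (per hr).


λ = L/W = 29.94/0.173 = 173.0636 /hr

Final: 173.0636 /hr


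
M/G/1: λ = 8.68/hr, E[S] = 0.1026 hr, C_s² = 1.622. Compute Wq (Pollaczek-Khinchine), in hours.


ρ = λ·E[S] = 8.68·0.1026 = 0.8906
E[S²] = E[S]²(1+C_s²) = 0.1026²·(1+1.622) = 0.027601
Wq = λ·E[S²]/(2(1−ρ)) = 8.68·0.027601/(2·0.1094) = 1.09464 hr

Final: 1.09464 hr


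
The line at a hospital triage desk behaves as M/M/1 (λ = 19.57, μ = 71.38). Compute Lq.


ρ = 19.57/71.38 = 0.2742
Lq = ρ²/(1−ρ) = 0.07517/0.7258 = 0.1036

Final: 0.1036


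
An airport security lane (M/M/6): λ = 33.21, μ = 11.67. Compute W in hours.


a = 2.8458; ρ = 0.4743; P₀ = 0.057382
Lq = P₀·a^c·ρ/(c!(1−ρ)²) = 0.07264
Wq = Lq/λ = 0.07264/33.21 = 0.002187 hr
W = Wq + 1/μ = 0.002187 + 0.08569 = 0.08788 hr

Final: 0.08788 hr


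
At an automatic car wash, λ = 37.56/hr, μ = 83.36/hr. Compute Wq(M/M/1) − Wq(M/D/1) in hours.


ρ = 37.56/83.36 = 0.4506
Wq(M/M/1) = ρ/(μ−λ) = 0.4506/45.80 = 0.009838 hr
Wq(M/D/1) = ρ/(2(μ−λ)) = 0.004919 hr
Savings = 0.009838 − 0.004919 = 0.004919 hr

Final: 0.004919 hr


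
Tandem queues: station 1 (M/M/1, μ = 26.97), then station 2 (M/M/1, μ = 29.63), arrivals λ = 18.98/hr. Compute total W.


Each node sees arrival rate λ = 18.98/hr (tandem ⇒ throughput preserved).
W₁ = 1/(μ₁−λ) = 1/(26.97−18.98) = 0.12516 hr
W₂ = 1/(μ₂−λ) = 1/(29.63−18.98) = 0.09390 hr
W_total = W₁ + W₂ = 0.12516 + 0.09390 = 0.21905 hr

Final: 0.21905 hr


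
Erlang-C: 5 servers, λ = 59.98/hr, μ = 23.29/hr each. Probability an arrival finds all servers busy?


a = λ/μ = 2.5754; ρ = a/5 = 0.5151
P₀ = 0.073975 (from M/M/c formula)
C(c,a) = [a^c/(c!(1−ρ))]·P₀ = [113.28825/(120·0.4849)]·0.073975
= 1.94682·0.073975 = 0.144016

Final: 0.144016


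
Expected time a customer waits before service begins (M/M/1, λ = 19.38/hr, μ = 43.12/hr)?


ρ = 19.38/43.12 = 0.4494
Wq = ρ/(μ−λ) = 0.4494/(43.12 − 19.38) = 0.4494/23.74 = 0.01893 hr

Final: 0.01893 hr


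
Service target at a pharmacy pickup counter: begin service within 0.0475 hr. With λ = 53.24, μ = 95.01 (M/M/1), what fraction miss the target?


ρ = 53.24/95.01 = 0.5604
P(Wq > t) = ρ·e^{−(μ−λ)t} = 0.5604·e^{−1.9841}
= 0.5604·0.137508 = 0.077054

Final: 0.077054


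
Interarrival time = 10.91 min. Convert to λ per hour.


λ = 1/(interarrival time) in consistent units.
1 hour = 60 min, so λ = 60/10.91 = 5.4995 per hour

Final: 5.4995 /hr


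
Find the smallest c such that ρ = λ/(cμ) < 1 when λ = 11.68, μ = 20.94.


Stability requires cμ > λ ⇔ c > λ/μ.
λ/μ = 11.68/20.94 = 0.5578
Minimum integer c = ⌊0.5578⌋ + 1 = 1
Check: 1·20.94 = 20.94 > 11.68, while 0·20.94 = 0.00 ≤ 11.68

Final: 1 servers


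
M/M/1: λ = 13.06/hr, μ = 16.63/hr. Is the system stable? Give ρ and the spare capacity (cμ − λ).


Total capacity cμ = 1·16.63 = 16.63/hr
ρ = λ/(cμ) = 13.06/16.63 = 0.7853
Stable ⇔ ρ < 1: YES
Spare capacity = cμ − λ = 16.63 − 13.06 = 3.57/hr

Final: ρ = 0.7853; stable; margin = 3.57/hr


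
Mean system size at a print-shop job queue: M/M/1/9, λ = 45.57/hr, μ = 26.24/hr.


ρ = 45.57/26.24 = 1.7367
L = ρ[1 − (K+1)ρ^K + Kρ^(K+1)] / [(1−ρ)(1−ρ^(K+1))]
Numerator: 1.7367·(1 − 10·143.693387 + 9·249.546785) = 1406.673648
Denominator: (-0.7367)·(-248.546785) = 183.094869
L = 1406.673648/183.094869 = 7.6828

Final: 7.6828


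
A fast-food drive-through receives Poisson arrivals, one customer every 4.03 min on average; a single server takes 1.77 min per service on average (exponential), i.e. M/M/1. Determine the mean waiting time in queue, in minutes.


λ = 60/4.03 = 14.8883 /hr
μ = 60/1.77 = 33.8983 /hr
ρ = λ/μ = 14.8883/33.8983 = 0.4392
Wq = ρ/(μ−λ) = 0.4392/(33.8983−14.8883) = 0.02310 hr
In minutes: 0.02310·60 = 1.386 min

Final: 1.386 min


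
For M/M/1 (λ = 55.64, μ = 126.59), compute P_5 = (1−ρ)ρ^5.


ρ = 55.64/126.59 = 0.4395
P_n = (1−ρ)·ρ^n = (1 − 0.4395)·0.4395^5 = 0.5605·0.016404 = 0.009194

Final: 0.009194


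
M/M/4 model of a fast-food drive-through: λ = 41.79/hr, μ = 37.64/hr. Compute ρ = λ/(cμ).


ρ = λ/(cμ) = 41.79/(4·37.64) = 41.79/150.56 = 0.2776

Final: 0.2776


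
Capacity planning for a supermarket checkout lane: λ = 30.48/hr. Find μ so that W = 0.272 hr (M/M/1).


W = 1/(μ−λ) ⇒ μ − λ = 1/W = 1/0.272 = 3.6765
μ = λ + 1/W = 30.48 + 3.6765 = 34.1565 per hr

Final: 34.1565 /hr


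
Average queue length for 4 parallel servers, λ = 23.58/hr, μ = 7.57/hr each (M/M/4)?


a = λ/μ = 3.1149; ρ = a/4 = 0.7787
P₀ = 0.031514
Lq = P₀·a^c·ρ / (c!·(1−ρ)²) = 0.031514·94.14379·0.7787/(24·0.04896)
= 1.96625

Final: 1.96625


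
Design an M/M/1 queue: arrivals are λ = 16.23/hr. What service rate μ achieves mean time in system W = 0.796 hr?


W = 1/(μ−λ) ⇒ μ − λ = 1/W = 1/0.796 = 1.2563
μ = λ + 1/W = 16.23 + 1.2563 = 17.4863 per hr

Final: 17.4863 /hr


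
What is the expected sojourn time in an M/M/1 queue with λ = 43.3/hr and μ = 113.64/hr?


W = 1/(μ−λ) = 1/(113.64 − 43.3) = 1/70.34 = 0.01422 hr

Final: 0.01422 hr


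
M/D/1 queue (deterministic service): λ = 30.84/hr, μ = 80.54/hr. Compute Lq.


ρ = 30.84/80.54 = 0.3829
M/D/1: Lq = ρ²/(2(1−ρ)) = 0.1466/(2·0.6171) = 0.11880

Final: 0.11880


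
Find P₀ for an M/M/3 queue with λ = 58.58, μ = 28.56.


a = λ/μ = 58.58/28.56 = 2.0511; ρ = a/c = 0.6837
Σ_{k=0}^{2} a^k/k! (terms k=0..2) = 1.00000 + 2.05112 + 2.10355 = 5.15467
Tail: a^3/(3!(1−ρ)) = 8.62926/(6·0.3163) = 4.54708
P₀ = 1/(5.15467 + 4.54708) = 1/9.70175 = 0.103074

Final: 0.103074


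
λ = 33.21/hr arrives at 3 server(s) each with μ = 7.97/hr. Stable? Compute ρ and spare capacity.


Total capacity cμ = 3·7.97 = 23.91/hr
ρ = λ/(cμ) = 33.21/23.91 = 1.3890
Stable ⇔ ρ < 1: NO
Spare capacity = cμ − λ = 23.91 − 33.21 = -9.30/hr

Final: ρ = 1.3890; unstable; margin = -9.30/hr


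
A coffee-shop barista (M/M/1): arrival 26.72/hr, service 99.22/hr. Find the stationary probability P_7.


ρ = 26.72/99.22 = 0.2693
P_n = (1−ρ)·ρ^n = (1 − 0.2693)·0.2693^7 = 0.7307·0.0001027 = 0.00007506

Final: 0.00007506


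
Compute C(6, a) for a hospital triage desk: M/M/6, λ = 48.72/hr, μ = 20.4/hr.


a = λ/μ = 2.3882; ρ = a/6 = 0.3980
P₀ = 0.091396 (from M/M/c formula)
C(c,a) = [a^c/(c!(1−ρ))]·P₀ = [185.55073/(720·0.6020)]·0.091396
= 0.42812·0.091396 = 0.039128

Final: 0.039128


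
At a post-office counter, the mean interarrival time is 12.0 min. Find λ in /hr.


λ = 1/(interarrival time) in consistent units.
1 hour = 60 min, so λ = 60/12.0 = 5.0000 per hour

Final: 5.0000 /hr


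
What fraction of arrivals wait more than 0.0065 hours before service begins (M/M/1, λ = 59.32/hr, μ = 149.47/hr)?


ρ = 59.32/149.47 = 0.3969
P(Wq > t) = ρ·e^{−(μ−λ)t} = 0.3969·e^{−0.5860}
= 0.3969·0.556563 = 0.220883

Final: 0.220883


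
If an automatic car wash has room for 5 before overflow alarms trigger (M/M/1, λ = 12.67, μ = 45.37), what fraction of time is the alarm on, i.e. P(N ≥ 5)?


ρ = 12.67/45.37 = 0.2793
P(N ≥ n) = ρ^n = 0.2793^5 = 0.001698

Final: 0.001698


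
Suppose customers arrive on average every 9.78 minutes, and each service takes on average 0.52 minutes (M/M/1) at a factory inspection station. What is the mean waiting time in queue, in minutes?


λ = 60/9.78 = 6.1350 /hr
μ = 60/0.52 = 115.3846 /hr
ρ = λ/μ = 6.1350/115.3846 = 0.05317
Wq = ρ/(μ−λ) = 0.05317/(115.3846−6.1350) = 0.0004867 hr
In minutes: 0.0004867·60 = 0.02920 min

Final: 0.02920 min


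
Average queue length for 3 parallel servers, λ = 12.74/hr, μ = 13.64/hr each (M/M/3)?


a = λ/μ = 0.9340; ρ = a/3 = 0.3113
P₀ = 0.389497
Lq = P₀·a^c·ρ / (c!·(1−ρ)²) = 0.389497·0.81483·0.3113/(6·0.47425)
= 0.03472

Final: 0.03472


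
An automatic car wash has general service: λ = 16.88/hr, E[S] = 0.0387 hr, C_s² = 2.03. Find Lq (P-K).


ρ = λ·E[S] = 16.88·0.0387 = 0.6533
Lq = ρ²(1+C_s²)/(2(1−ρ)) = 0.4267·(1+2.03)/(2·0.3467)
= 0.4267·3.0300/0.6935 = 1.86453

Final: 1.86453


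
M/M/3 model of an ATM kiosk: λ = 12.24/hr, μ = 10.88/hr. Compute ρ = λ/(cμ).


ρ = λ/(cμ) = 12.24/(3·10.88) = 12.24/32.64 = 0.3750

Final: 0.3750


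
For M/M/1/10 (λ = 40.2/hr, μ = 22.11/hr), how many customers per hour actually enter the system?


ρ = 1.8182; P_K = (1−ρ)ρ^10/(1−ρ^11) = 0.450628
λ_eff = λ(1 − P_K) = 40.2·(1 − 0.450628) = 40.2·0.549372 = 22.0848 /hr

Final: 22.0848 /hr


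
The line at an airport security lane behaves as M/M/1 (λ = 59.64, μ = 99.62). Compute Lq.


ρ = 59.64/99.62 = 0.5987
Lq = ρ²/(1−ρ) = 0.3584/0.4013 = 0.8931

Final: 0.8931


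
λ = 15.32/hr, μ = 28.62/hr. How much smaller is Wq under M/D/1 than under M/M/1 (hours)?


ρ = 15.32/28.62 = 0.5353
Wq(M/M/1) = ρ/(μ−λ) = 0.5353/13.30 = 0.04025 hr
Wq(M/D/1) = ρ/(2(μ−λ)) = 0.02012 hr
Savings = 0.04025 − 0.02012 = 0.02012 hr

Final: 0.02012 hr


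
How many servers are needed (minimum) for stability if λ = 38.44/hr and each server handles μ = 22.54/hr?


Stability requires cμ > λ ⇔ c > λ/μ.
λ/μ = 38.44/22.54 = 1.7054
Minimum integer c = ⌊1.7054⌋ + 1 = 2
Check: 2·22.54 = 45.08 > 38.44, while 1·22.54 = 22.54 ≤ 38.44

Final: 2 servers


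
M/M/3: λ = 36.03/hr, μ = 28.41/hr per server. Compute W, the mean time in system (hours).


a = 1.2682; ρ = 0.4227; P₀ = 0.273126
Lq = P₀·a^c·ρ/(c!(1−ρ)²) = 0.11779
Wq = Lq/λ = 0.11779/36.03 = 0.003269 hr
W = Wq + 1/μ = 0.003269 + 0.03520 = 0.03847 hr

Final: 0.03847 hr


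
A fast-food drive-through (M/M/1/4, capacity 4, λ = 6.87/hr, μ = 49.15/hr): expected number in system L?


ρ = 6.87/49.15 = 0.1398
L = ρ[1 − (K+1)ρ^K + Kρ^(K+1)] / [(1−ρ)(1−ρ^(K+1))]
Numerator: 0.1398·(1 − 5·0.0003817 + 4·0.00005335) = 0.139539
Denominator: (0.8602)·(0.999947) = 0.860178
L = 0.139539/0.860178 = 0.1622

Final: 0.1622


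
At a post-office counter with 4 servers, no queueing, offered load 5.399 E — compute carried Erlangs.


B(4,5.399) = 0.428578 (Erlang-B)
Carried load = a(1 − B) = 5.399·(1 − 0.428578) = 5.399·0.571422 = 3.0851 E

Final: 3.0851 Erlangs


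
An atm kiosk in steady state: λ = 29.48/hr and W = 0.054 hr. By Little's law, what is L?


L = λW = 29.48·0.054 = 1.5919

Final: 1.5919


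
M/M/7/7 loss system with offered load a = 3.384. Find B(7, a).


B(c,a) = (a^c/c!) / Σ_{k=0}^{c} a^k/k!
a^7/7! = 1.008282
Σ terms (k=0..7): 1.00000 + 3.38400 + 5.72573 + 6.45862 + 5.46399 + 3.69803 + 2.08569 + 1.00828 = 28.824345
B = 1.008282/28.824345 = 0.034980

Final: 0.034980


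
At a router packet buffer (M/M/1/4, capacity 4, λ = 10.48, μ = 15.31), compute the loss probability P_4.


ρ = λ/μ = 10.48/15.31 = 0.6845
P_K = (1−ρ)ρ^K/(1−ρ^(K+1)) = (0.3155·0.219556)/(1 − 0.150290)
= 0.069265/0.849710 = 0.081517

Final: 0.081517


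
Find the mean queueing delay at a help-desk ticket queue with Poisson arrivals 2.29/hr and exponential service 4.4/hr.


ρ = 2.29/4.4 = 0.5205
Wq = ρ/(μ−λ) = 0.5205/(4.4 − 2.29) = 0.5205/2.11 = 0.2467 hr

Final: 0.2467 hr


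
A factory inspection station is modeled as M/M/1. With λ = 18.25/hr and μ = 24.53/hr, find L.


ρ = λ/μ = 18.25/24.53 = 0.7440
L = ρ/(1−ρ) = 0.7440/(1 − 0.7440) = 0.7440/0.2560 = 2.9061

Final: 2.9061


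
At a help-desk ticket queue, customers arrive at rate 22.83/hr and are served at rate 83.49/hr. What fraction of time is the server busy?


ρ = λ/μ = 22.83/83.49 = 0.2734

Final: 0.2734


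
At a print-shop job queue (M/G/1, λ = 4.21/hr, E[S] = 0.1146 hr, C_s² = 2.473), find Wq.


ρ = λ·E[S] = 4.21·0.1146 = 0.4825
E[S²] = E[S]²(1+C_s²) = 0.1146²·(1+2.473) = 0.045611
Wq = λ·E[S²]/(2(1−ρ)) = 4.21·0.045611/(2·0.5175) = 0.18552 hr

Final: 0.18552 hr


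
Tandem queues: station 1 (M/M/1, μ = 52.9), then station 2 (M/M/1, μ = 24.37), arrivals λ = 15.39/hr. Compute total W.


Each node sees arrival rate λ = 15.39/hr (tandem ⇒ throughput preserved).
W₁ = 1/(μ₁−λ) = 1/(52.9−15.39) = 0.02666 hr
W₂ = 1/(μ₂−λ) = 1/(24.37−15.39) = 0.11136 hr
W_total = W₁ + W₂ = 0.02666 + 0.11136 = 0.13802 hr

Final: 0.13802 hr


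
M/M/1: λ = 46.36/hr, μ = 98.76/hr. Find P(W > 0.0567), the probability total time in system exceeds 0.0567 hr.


W ~ Exponential(μ−λ) for M/M/1.
μ − λ = 98.76 − 46.36 = 52.4000
P(W > t) = e^{−(μ−λ)t} = e^{−2.9711} = 0.051248

Final: 0.051248


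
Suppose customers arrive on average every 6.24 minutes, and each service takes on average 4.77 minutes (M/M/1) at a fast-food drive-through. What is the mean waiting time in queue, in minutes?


λ = 60/6.24 = 9.6154 /hr
μ = 60/4.77 = 12.5786 /hr
ρ = λ/μ = 9.6154/12.5786 = 0.7644
Wq = ρ/(μ−λ) = 0.7644/(12.5786−9.6154) = 0.25797 hr
In minutes: 0.25797·60 = 15.478 min

Final: 15.478 min


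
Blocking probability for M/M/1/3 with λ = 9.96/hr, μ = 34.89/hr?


ρ = λ/μ = 9.96/34.89 = 0.2855
P_K = (1−ρ)ρ^K/(1−ρ^(K+1)) = (0.7145·0.023264)/(1 − 0.006641)
= 0.016623/0.993359 = 0.016734

Final: 0.016734


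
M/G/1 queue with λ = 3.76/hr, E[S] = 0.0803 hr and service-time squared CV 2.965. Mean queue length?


ρ = λ·E[S] = 3.76·0.0803 = 0.3019
Lq = ρ²(1+C_s²)/(2(1−ρ)) = 0.09116·(1+2.965)/(2·0.6981)
= 0.09116·3.9650/1.3961 = 0.25889

Final: 0.25889


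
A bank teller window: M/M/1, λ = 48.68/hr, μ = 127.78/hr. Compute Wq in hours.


ρ = 48.68/127.78 = 0.3810
Wq = ρ/(μ−λ) = 0.3810/(127.78 − 48.68) = 0.3810/79.10 = 0.004816 hr

Final: 0.004816 hr


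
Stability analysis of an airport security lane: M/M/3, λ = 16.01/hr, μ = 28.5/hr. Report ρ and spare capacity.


Total capacity cμ = 3·28.5 = 85.50/hr
ρ = λ/(cμ) = 16.01/85.50 = 0.1873
Stable ⇔ ρ < 1: YES
Spare capacity = cμ − λ = 85.50 − 16.01 = 69.49/hr

Final: ρ = 0.1873; stable; margin = 69.49/hr


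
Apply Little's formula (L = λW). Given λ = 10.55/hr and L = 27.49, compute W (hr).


W = L/λ = 27.49/10.55 = 2.6057 hr

Final: 2.6057 hr


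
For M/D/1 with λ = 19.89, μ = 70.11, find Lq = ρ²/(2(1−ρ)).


ρ = 19.89/70.11 = 0.2837
M/D/1: Lq = ρ²/(2(1−ρ)) = 0.08048/(2·0.7163) = 0.05618

Final: 0.05618


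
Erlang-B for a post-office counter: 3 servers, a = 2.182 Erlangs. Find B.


B(c,a) = (a^c/c!) / Σ_{k=0}^{c} a^k/k!
a^3/3! = 1.731462
Σ terms (k=0..3): 1.00000 + 2.18200 + 2.38056 + 1.73146 = 7.294024
B = 1.731462/7.294024 = 0.237381

Final: 0.237381


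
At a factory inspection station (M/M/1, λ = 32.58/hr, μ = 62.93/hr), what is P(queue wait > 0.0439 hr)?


ρ = 32.58/62.93 = 0.5177
P(Wq > t) = ρ·e^{−(μ−λ)t} = 0.5177·e^{−1.3324}
= 0.5177·0.263853 = 0.136601

Final: 0.136601


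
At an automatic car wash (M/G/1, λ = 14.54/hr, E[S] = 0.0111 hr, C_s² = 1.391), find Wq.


ρ = λ·E[S] = 14.54·0.0111 = 0.1614
E[S²] = E[S]²(1+C_s²) = 0.0111²·(1+1.391) = 0.0002946
Wq = λ·E[S²]/(2(1−ρ)) = 14.54·0.0002946/(2·0.8386) = 0.002554 hr

Final: 0.002554 hr


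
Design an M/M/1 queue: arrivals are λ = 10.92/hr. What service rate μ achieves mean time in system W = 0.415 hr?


W = 1/(μ−λ) ⇒ μ − λ = 1/W = 1/0.415 = 2.4096
μ = λ + 1/W = 10.92 + 2.4096 = 13.3296 per hr

Final: 13.3296 /hr


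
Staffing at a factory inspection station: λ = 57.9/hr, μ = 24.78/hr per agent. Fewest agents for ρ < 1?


Stability requires cμ > λ ⇔ c > λ/μ.
λ/μ = 57.9/24.78 = 2.3366
Minimum integer c = ⌊2.3366⌋ + 1 = 3
Check: 3·24.78 = 74.34 > 57.9, while 2·24.78 = 49.56 ≤ 57.9

Final: 3 servers


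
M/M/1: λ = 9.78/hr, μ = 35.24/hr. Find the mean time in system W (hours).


W = 1/(μ−λ) = 1/(35.24 − 9.78) = 1/25.46 = 0.03928 hr

Final: 0.03928 hr


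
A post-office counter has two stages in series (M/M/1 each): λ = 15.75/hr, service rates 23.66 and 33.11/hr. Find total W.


Each node sees arrival rate λ = 15.75/hr (tandem ⇒ throughput preserved).
W₁ = 1/(μ₁−λ) = 1/(23.66−15.75) = 0.12642 hr
W₂ = 1/(μ₂−λ) = 1/(33.11−15.75) = 0.05760 hr
W_total = W₁ + W₂ = 0.12642 + 0.05760 = 0.18403 hr

Final: 0.18403 hr
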